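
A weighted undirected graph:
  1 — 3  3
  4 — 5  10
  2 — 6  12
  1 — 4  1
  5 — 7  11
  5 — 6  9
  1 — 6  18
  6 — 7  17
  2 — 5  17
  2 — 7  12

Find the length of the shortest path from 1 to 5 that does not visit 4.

A few of the 1→5 routes:
1 -> 6 -> 2 -> 5: 18 + 12 + 17 = 47
1 -> 6 -> 2 -> 7 -> 5: 18 + 12 + 12 + 11 = 53
1 -> 6 -> 7 -> 5: 18 + 17 + 11 = 46
1 -> 6 -> 5: 18 + 9 = 27
The minimum is 27.

27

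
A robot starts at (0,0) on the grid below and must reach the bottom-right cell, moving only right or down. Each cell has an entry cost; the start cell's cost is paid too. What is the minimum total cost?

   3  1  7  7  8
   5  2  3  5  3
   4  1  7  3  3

Cheapest: [0,0] [0,1] [1,1] [1,2] [1,3] [1,4] [2,4]
  3 + 1 + 2 + 3 + 5 + 3 + 3 = 20
(Top row then right column would cost 32.)

20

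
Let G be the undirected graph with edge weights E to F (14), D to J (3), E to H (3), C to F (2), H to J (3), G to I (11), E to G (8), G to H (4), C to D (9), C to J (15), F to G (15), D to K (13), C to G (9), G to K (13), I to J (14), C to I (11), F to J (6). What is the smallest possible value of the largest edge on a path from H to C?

6

A few of the H→C routes:
H -> G -> C: max(4, 9) = 9
H -> J -> F -> C: max(3, 6, 2) = 6
H -> J -> D -> C: max(3, 3, 9) = 9
H -> E -> G -> C: max(3, 8, 9) = 9
Best route has worst link 6.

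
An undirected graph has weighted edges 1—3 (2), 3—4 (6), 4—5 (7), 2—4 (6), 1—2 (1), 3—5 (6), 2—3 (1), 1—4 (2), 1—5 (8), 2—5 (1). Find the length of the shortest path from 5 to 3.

2

Comparing a few candidate routes:
5-1-2-3: 8 + 1 + 1 = 10
5-2-1-4-3: 1 + 1 + 2 + 6 = 10
5-1-3: 8 + 2 = 10
5-3: 6
5-2-3: 1 + 1 = 2
5-2-1-3: 1 + 1 + 2 = 4
The minimum is 2.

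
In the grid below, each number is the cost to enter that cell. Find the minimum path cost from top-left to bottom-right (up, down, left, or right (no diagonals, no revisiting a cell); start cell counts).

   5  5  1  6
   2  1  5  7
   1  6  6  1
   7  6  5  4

Cheapest: [0,0] → [1,0] → [1,1] → [1,2] → [2,2] → [2,3] → [3,3]
  5 + 2 + 1 + 5 + 6 + 1 + 4 = 24

24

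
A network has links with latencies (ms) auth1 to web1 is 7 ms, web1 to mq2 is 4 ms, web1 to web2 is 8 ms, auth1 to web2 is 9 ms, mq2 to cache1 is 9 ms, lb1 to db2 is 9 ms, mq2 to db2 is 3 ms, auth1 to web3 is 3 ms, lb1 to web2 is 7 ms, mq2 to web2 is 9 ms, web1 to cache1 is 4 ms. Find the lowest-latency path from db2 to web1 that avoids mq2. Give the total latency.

Candidate routes:
db2 → lb1 → web2 → web1: 9 + 7 + 8 = 24
db2 → lb1 → web2 → auth1 → web1: 9 + 7 + 9 + 7 = 32
Shortest: 24 ms.

24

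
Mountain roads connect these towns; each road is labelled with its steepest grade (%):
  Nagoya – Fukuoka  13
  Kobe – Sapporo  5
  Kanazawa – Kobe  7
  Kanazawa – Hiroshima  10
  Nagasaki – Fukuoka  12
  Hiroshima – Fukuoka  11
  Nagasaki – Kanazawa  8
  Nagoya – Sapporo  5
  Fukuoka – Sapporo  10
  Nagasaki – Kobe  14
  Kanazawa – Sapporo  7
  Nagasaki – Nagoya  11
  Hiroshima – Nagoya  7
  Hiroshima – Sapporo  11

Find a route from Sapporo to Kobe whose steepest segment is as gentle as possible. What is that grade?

A few of the Sapporo→Kobe routes:
Sapporo-Kanazawa-Kobe: max(7, 7) = 7
Sapporo-Hiroshima-Kanazawa-Kobe: max(11, 10, 7) = 11
Sapporo-Kobe: max(5) = 5
Sapporo-Nagoya-Hiroshima-Kanazawa-Kobe: max(5, 7, 10, 7) = 10
Sapporo-Hiroshima-Nagoya-Nagasaki-Kanazawa-Kobe: max(11, 7, 11, 8, 7) = 11
The minimum achievable maximum is 5%.

5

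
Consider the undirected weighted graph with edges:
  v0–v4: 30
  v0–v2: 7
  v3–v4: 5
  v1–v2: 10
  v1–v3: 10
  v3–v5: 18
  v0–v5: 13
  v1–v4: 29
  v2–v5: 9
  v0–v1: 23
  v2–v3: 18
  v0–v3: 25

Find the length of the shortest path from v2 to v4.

23

A few of the v2→v4 routes:
v2 → v3 → v4: 18 + 5 = 23
v2 → v5 → v3 → v4: 9 + 18 + 5 = 32
v2 → v1 → v3 → v4: 10 + 10 + 5 = 25
The minimum is 23.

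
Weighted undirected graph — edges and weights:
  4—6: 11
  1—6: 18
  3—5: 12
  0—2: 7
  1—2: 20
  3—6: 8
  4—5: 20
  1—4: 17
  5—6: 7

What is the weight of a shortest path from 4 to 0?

Routes from 4 to 0:
4 -> 5 -> 6 -> 1 -> 2 -> 0: 20 + 7 + 18 + 20 + 7 = 72
4 -> 5 -> 3 -> 6 -> 1 -> 2 -> 0: 20 + 12 + 8 + 18 + 20 + 7 = 85
4 -> 1 -> 2 -> 0: 17 + 20 + 7 = 44
4 -> 6 -> 1 -> 2 -> 0: 11 + 18 + 20 + 7 = 56
Shortest: 44.

44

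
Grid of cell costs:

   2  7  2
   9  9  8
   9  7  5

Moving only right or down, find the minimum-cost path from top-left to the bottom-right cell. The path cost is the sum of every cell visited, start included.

24

Path (0,0) (0,1) (0,2) (1,2) (2,2): 2 + 7 + 2 + 8 + 5 = 24.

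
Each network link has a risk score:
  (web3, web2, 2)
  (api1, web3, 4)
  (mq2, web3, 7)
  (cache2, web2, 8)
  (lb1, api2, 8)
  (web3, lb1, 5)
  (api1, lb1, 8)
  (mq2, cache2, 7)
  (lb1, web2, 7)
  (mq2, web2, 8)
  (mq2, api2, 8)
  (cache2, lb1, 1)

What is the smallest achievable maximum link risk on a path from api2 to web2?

Checking several routes:
api2-mq2-web3-api1-lb1-web2: max(8, 7, 4, 8, 7) = 8
api2-mq2-cache2-lb1-api1-web3-web2: max(8, 7, 1, 8, 4, 2) = 8
api2-mq2-cache2-lb1-web2: max(8, 7, 1, 7) = 8
api2-mq2-web3-api1-lb1-cache2-web2: max(8, 7, 4, 8, 1, 8) = 8
api2-mq2-cache2-lb1-web3-web2: max(8, 7, 1, 5, 2) = 8
api2-mq2-cache2-web2: max(8, 7, 8) = 8
Smallest bottleneck: 8.

8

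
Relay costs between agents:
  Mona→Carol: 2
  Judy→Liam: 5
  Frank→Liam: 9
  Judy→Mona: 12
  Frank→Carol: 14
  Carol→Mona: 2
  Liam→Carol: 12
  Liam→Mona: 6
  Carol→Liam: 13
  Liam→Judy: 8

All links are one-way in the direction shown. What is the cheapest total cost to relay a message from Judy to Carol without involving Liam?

Routes from Judy to Carol avoiding Liam:
Judy→Mona→Carol: 12 + 2 = 14
Shortest: 14.

14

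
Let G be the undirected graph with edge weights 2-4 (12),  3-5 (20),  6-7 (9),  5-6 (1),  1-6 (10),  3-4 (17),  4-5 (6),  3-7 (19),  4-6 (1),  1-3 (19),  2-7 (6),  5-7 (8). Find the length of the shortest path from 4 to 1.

11

Comparing a few candidate routes:
4→3→1: 17 + 19 = 36
4→5→7→6→1: 6 + 8 + 9 + 10 = 33
4→5→6→1: 6 + 1 + 10 = 17
4→6→1: 1 + 10 = 11
4→2→7→5→6→1: 12 + 6 + 8 + 1 + 10 = 37
The minimum is 11.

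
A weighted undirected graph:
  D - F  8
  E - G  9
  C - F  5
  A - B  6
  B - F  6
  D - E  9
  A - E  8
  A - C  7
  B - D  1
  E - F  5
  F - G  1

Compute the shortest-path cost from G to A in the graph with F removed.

17

Paths from G to A avoiding F:
G→E→D→B→A: 9 + 9 + 1 + 6 = 25
G→E→A: 9 + 8 = 17
Shortest: 17.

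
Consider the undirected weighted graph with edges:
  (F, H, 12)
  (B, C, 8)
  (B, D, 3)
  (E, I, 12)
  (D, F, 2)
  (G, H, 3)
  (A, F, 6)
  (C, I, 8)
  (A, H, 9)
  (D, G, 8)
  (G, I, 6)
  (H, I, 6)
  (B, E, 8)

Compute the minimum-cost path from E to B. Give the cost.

8

A few of the E→B routes:
E → I → H → G → D → B: 12 + 6 + 3 + 8 + 3 = 32
E → I → C → B: 12 + 8 + 8 = 28
E → I → G → D → B: 12 + 6 + 8 + 3 = 29
E → B: 8
Best route has total 8.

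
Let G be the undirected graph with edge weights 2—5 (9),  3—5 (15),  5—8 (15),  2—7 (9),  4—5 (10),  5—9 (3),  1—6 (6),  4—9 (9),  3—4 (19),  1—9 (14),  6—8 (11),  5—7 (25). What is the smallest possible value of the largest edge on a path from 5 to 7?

9

Routes from 5 to 7:
5 → 2 → 7: max(9, 9) = 9
5 → 7: max(25) = 25
Smallest bottleneck: 9.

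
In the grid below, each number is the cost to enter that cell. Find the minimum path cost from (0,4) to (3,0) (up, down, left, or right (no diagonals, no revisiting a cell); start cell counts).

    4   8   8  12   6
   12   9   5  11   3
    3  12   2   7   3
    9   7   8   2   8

45

Cheapest: [0,4] -> [1,4] -> [2,4] -> [2,3] -> [2,2] -> [2,1] -> [2,0] -> [3,0]
  6 + 3 + 3 + 7 + 2 + 12 + 3 + 9 = 45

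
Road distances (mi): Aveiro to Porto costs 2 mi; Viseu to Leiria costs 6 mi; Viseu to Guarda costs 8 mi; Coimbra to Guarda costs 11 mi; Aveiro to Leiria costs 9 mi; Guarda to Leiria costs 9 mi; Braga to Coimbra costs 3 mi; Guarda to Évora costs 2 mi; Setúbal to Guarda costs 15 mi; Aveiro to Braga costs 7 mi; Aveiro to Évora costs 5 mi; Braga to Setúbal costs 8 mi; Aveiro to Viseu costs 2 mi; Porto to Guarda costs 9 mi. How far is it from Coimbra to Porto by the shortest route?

12

A few of the Coimbra→Porto routes:
Coimbra → Braga → Aveiro → Porto: 3 + 7 + 2 = 12
Coimbra → Braga → Aveiro → Évora → Guarda → Porto: 3 + 7 + 5 + 2 + 9 = 26
Coimbra → Guarda → Évora → Aveiro → Porto: 11 + 2 + 5 + 2 = 20
Coimbra → Guarda → Viseu → Aveiro → Porto: 11 + 8 + 2 + 2 = 23
Coimbra → Guarda → Porto: 11 + 9 = 20
The minimum is 12 mi.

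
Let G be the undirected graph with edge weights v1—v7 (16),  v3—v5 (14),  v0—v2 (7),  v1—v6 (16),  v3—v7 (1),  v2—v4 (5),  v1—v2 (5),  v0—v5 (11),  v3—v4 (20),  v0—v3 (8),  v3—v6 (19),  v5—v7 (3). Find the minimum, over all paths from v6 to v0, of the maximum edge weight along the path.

A few of the v6→v0 routes:
v6 → v1 → v7 → v3 → v5 → v0: max(16, 16, 1, 14, 11) = 16
v6 → v1 → v7 → v3 → v0: max(16, 16, 1, 8) = 16
v6 → v1 → v2 → v0: max(16, 5, 7) = 16
v6 → v1 → v7 → v5 → v0: max(16, 16, 3, 11) = 16
v6 → v1 → v7 → v5 → v3 → v0: max(16, 16, 3, 14, 8) = 16
The minimum achievable maximum is 16.

16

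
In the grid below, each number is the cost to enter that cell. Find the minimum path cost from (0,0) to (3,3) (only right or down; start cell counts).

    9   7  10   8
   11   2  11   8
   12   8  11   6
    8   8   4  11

49

Cheapest: (0,0) (0,1) (1,1) (2,1) (3,1) (3,2) (3,3)
  9 + 7 + 2 + 8 + 8 + 4 + 11 = 49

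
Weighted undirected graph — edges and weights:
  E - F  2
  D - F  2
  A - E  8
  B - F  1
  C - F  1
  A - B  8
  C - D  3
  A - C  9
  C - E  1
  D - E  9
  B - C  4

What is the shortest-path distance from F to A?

9

Comparing a few candidate routes:
F -> E -> A: 2 + 8 = 10
F -> B -> A: 1 + 8 = 9
F -> C -> E -> A: 1 + 1 + 8 = 10
Best route has total 9.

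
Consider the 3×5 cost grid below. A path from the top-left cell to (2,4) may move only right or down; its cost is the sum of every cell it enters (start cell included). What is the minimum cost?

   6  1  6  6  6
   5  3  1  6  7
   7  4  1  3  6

21

One optimal route is r0c0 r0c1 r1c1 r1c2 r2c2 r2c3 r2c4.
Its cost is 6 + 1 + 3 + 1 + 1 + 3 + 6 = 21.
For comparison, the top-then-right route costs 38.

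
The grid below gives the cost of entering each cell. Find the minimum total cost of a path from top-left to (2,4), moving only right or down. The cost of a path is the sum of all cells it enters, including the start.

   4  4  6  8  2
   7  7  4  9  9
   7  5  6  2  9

Path [0,0]→[0,1]→[0,2]→[1,2]→[2,2]→[2,3]→[2,4]: 4 + 4 + 6 + 4 + 6 + 2 + 9 = 35.
For comparison, the top-then-right route costs 42.

35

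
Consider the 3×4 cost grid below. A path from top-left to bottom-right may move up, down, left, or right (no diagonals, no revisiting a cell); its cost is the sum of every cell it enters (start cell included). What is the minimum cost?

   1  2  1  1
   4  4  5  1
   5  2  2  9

One optimal route is [0,0] [0,1] [0,2] [0,3] [1,3] [2,3].
Its cost is 1 + 2 + 1 + 1 + 1 + 9 = 15.

15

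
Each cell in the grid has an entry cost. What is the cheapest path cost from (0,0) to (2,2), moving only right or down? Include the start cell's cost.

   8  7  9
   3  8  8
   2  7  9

29

Path [0,0]→[1,0]→[2,0]→[2,1]→[2,2]: 8 + 3 + 2 + 7 + 9 = 29.
For comparison, the top-then-right route costs 41.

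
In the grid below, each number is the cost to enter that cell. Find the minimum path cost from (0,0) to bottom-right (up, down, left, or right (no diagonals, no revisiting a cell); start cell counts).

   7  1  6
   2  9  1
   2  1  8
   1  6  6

24

Best path: [0,0] → [1,0] → [2,0] → [2,1] → [3,1] → [3,2]
Cost: 7 + 2 + 2 + 1 + 6 + 6 = 24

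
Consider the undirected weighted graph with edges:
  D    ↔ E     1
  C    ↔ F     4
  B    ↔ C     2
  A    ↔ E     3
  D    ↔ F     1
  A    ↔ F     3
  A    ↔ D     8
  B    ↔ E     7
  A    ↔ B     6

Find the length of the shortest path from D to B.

Checking several routes:
D→E→B: 1 + 7 = 8
D→E→A→F→C→B: 1 + 3 + 3 + 4 + 2 = 13
D→F→A→B: 1 + 3 + 6 = 10
D→E→A→B: 1 + 3 + 6 = 10
D→F→C→B: 1 + 4 + 2 = 7
D→A→B: 8 + 6 = 14
Best route has total 7.

7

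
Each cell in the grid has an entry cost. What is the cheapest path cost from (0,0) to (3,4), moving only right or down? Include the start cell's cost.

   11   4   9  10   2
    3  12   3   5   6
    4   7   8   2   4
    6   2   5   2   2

One optimal route is [0,0] [1,0] [2,0] [3,0] [3,1] [3,2] [3,3] [3,4].
Its cost is 11 + 3 + 4 + 6 + 2 + 5 + 2 + 2 = 35.

35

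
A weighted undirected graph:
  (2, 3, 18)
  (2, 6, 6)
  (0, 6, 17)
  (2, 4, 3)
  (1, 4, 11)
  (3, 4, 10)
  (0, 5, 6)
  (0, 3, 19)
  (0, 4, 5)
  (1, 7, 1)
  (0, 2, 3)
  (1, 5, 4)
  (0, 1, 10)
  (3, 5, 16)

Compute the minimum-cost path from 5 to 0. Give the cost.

6

A few of the 5→0 routes:
5→0: 6
5→1→4→2→0: 4 + 11 + 3 + 3 = 21
5→1→0: 4 + 10 = 14
5→1→4→0: 4 + 11 + 5 = 20
Best route has total 6.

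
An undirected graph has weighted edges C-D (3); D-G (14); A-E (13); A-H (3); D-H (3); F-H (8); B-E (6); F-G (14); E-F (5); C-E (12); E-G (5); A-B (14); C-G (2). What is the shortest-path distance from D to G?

5

A few of the D→G routes:
D-C-E-G: 3 + 12 + 5 = 20
D-C-G: 3 + 2 = 5
D-G: 14
Best route has total 5.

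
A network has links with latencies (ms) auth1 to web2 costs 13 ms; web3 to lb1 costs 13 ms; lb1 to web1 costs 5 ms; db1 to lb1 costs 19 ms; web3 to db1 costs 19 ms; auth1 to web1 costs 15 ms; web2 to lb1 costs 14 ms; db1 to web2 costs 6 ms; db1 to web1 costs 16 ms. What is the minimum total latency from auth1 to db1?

19

A few of the auth1→db1 routes:
auth1→web2→db1: 13 + 6 = 19
auth1→web1→lb1→db1: 15 + 5 + 19 = 39
auth1→web1→db1: 15 + 16 = 31
Shortest: 19 ms.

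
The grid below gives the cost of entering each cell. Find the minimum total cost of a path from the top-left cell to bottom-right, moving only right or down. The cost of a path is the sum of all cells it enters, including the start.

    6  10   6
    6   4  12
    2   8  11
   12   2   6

30

One optimal route is [0,0]→[1,0]→[2,0]→[2,1]→[3,1]→[3,2].
Its cost is 6 + 6 + 2 + 8 + 2 + 6 = 30.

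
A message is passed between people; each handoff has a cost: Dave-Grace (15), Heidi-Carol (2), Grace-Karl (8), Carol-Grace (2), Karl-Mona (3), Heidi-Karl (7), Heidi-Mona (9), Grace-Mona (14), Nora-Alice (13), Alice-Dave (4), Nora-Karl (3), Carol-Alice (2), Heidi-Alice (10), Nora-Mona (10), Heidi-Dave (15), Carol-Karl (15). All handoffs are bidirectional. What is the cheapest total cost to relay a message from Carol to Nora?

Some routes from Carol to Nora:
Carol -> Grace -> Karl -> Nora: 2 + 8 + 3 = 13
Carol -> Heidi -> Mona -> Karl -> Nora: 2 + 9 + 3 + 3 = 17
Carol -> Heidi -> Karl -> Nora: 2 + 7 + 3 = 12
Carol -> Alice -> Nora: 2 + 13 = 15
Best route has total 12.

12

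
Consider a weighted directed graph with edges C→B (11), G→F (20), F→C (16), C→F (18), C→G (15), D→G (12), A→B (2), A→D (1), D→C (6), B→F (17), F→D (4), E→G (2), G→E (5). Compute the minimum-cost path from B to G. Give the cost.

33

Routes from B to G:
B→F→D→G: 17 + 4 + 12 = 33
B→F→D→C→G: 17 + 4 + 6 + 15 = 42
B→F→C→G: 17 + 16 + 15 = 48
The minimum is 33.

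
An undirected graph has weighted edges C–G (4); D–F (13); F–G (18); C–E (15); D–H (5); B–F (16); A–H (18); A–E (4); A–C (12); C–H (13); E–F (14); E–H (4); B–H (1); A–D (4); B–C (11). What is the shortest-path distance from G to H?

16

Comparing a few candidate routes:
G→C→E→H: 4 + 15 + 4 = 23
G→C→B→H: 4 + 11 + 1 = 16
G→C→H: 4 + 13 = 17
The minimum is 16.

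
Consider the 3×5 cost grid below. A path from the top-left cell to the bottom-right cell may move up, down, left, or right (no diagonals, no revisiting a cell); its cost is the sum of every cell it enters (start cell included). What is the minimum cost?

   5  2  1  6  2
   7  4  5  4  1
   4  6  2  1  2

One optimal route is [0,0] → [0,1] → [0,2] → [1,2] → [2,2] → [2,3] → [2,4].
Its cost is 5 + 2 + 1 + 5 + 2 + 1 + 2 = 18.

18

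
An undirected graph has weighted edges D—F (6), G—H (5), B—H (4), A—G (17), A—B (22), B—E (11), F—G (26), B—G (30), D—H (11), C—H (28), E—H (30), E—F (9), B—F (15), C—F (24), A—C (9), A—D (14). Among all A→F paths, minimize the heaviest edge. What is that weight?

Some routes from A to F:
A -> D -> F: max(14, 6) = 14
A -> D -> H -> B -> E -> F: max(14, 11, 4, 11, 9) = 14
A -> G -> H -> D -> F: max(17, 5, 11, 6) = 17
A -> D -> H -> B -> F: max(14, 11, 4, 15) = 15
The minimum achievable maximum is 14.

14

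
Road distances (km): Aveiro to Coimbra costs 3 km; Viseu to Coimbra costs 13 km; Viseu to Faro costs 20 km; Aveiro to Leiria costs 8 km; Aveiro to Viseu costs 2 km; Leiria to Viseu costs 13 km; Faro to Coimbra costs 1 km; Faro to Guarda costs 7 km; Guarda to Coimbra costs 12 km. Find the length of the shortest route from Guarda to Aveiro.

11

Comparing a few candidate routes:
Guarda-Coimbra-Faro-Viseu-Aveiro: 12 + 1 + 20 + 2 = 35
Guarda-Coimbra-Viseu-Aveiro: 12 + 13 + 2 = 27
Guarda-Coimbra-Aveiro: 12 + 3 = 15
Guarda-Faro-Viseu-Aveiro: 7 + 20 + 2 = 29
Guarda-Faro-Coimbra-Aveiro: 7 + 1 + 3 = 11
Guarda-Faro-Coimbra-Viseu-Aveiro: 7 + 1 + 13 + 2 = 23
Best route has total 11 km.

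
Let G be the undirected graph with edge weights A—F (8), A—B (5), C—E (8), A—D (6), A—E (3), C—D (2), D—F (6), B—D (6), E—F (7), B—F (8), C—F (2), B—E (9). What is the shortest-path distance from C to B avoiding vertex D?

Checking several routes:
C → F → E → A → B: 2 + 7 + 3 + 5 = 17
C → F → B: 2 + 8 = 10
C → F → A → B: 2 + 8 + 5 = 15
C → E → A → B: 8 + 3 + 5 = 16
Shortest: 10.

10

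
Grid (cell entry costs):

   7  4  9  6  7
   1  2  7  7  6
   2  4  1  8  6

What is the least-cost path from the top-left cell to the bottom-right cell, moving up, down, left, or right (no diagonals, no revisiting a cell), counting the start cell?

29

Path [0,0] -> [1,0] -> [1,1] -> [2,1] -> [2,2] -> [2,3] -> [2,4]: 7 + 1 + 2 + 4 + 1 + 8 + 6 = 29.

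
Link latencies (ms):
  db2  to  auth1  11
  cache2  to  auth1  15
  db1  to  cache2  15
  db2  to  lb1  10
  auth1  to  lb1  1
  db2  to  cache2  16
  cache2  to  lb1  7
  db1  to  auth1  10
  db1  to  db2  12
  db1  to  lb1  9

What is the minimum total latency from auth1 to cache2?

A few of the auth1→cache2 routes:
auth1 -> cache2: 15
auth1 -> lb1 -> cache2: 1 + 7 = 8
auth1 -> db1 -> cache2: 10 + 15 = 25
auth1 -> lb1 -> db1 -> cache2: 1 + 9 + 15 = 25
auth1 -> db1 -> lb1 -> cache2: 10 + 9 + 7 = 26
Best route has total 8 ms.

8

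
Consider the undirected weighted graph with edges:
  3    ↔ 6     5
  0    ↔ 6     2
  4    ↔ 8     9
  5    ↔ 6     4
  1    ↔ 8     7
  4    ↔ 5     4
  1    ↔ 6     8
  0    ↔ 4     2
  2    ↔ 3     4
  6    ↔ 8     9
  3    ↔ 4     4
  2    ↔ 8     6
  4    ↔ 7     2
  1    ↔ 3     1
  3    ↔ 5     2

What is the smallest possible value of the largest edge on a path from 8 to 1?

6

Checking several routes:
8 -> 2 -> 3 -> 4 -> 5 -> 6 -> 1: max(6, 4, 4, 4, 4, 8) = 8
8 -> 1: max(7) = 7
8 -> 2 -> 3 -> 1: max(6, 4, 1) = 6
The minimum achievable maximum is 6.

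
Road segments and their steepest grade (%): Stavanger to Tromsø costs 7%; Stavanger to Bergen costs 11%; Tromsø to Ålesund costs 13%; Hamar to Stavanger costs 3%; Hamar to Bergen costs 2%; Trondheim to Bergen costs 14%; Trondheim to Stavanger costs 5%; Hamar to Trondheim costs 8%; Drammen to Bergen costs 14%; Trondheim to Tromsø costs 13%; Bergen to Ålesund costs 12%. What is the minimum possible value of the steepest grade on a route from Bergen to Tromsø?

7

Comparing a few candidate routes:
Bergen-Stavanger-Trondheim-Tromsø: max(11, 5, 13) = 13
Bergen-Hamar-Trondheim-Stavanger-Tromsø: max(2, 8, 5, 7) = 8
Bergen-Hamar-Stavanger-Tromsø: max(2, 3, 7) = 7
Bergen-Stavanger-Tromsø: max(11, 7) = 11
Bergen-Ålesund-Tromsø: max(12, 13) = 13
The minimum achievable maximum is 7%.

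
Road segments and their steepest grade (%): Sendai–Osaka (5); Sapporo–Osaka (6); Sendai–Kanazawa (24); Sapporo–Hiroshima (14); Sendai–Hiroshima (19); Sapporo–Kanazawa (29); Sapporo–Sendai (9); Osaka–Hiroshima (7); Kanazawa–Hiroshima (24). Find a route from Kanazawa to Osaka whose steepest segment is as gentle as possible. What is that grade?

Comparing a few candidate routes:
Kanazawa-Hiroshima-Sapporo-Osaka: max(24, 14, 6) = 24
Kanazawa-Hiroshima-Osaka: max(24, 7) = 24
Kanazawa-Hiroshima-Sendai-Sapporo-Osaka: max(24, 19, 9, 6) = 24
Kanazawa-Hiroshima-Sendai-Osaka: max(24, 19, 5) = 24
Kanazawa-Hiroshima-Sapporo-Sendai-Osaka: max(24, 14, 9, 5) = 24
Best route has worst link 24%.

24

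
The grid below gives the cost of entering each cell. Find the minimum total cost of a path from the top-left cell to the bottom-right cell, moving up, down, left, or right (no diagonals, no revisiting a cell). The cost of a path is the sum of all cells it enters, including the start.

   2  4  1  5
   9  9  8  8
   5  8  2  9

26

Cheapest: r0c0 -> r0c1 -> r0c2 -> r1c2 -> r2c2 -> r2c3
  2 + 4 + 1 + 8 + 2 + 9 = 26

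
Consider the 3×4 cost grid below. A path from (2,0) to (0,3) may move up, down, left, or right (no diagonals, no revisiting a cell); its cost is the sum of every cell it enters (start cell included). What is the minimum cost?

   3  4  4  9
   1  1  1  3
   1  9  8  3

Take r2c0 → r1c0 → r1c1 → r1c2 → r1c3 → r0c3 for a total of 1 + 1 + 1 + 1 + 3 + 9 = 16.

16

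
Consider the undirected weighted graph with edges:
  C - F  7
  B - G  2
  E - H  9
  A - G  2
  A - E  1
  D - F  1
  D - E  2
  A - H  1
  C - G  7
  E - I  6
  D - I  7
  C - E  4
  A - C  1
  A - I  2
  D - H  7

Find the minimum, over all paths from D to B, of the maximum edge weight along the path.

A few of the D→B routes:
D → E → I → A → G → B: max(2, 6, 2, 2, 2) = 6
D → E → I → A → C → G → B: max(2, 6, 2, 1, 7, 2) = 7
D → E → C → G → B: max(2, 4, 7, 2) = 7
D → E → C → A → G → B: max(2, 4, 1, 2, 2) = 4
D → E → A → C → G → B: max(2, 1, 1, 7, 2) = 7
D → E → A → G → B: max(2, 1, 2, 2) = 2
Best route has worst link 2.

2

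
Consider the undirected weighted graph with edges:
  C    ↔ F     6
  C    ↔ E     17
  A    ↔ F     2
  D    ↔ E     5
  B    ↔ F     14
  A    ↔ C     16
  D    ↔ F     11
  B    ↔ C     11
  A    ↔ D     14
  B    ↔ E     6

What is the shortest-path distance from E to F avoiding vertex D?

Some routes from E to F avoiding D:
E → B → F: 6 + 14 = 20
E → C → A → F: 17 + 16 + 2 = 35
E → C → F: 17 + 6 = 23
E → B → C → F: 6 + 11 + 6 = 23
Best route has total 20.

20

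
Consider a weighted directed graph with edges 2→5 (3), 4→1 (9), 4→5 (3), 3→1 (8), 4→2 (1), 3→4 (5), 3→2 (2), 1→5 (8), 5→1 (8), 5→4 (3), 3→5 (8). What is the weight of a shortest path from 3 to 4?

Routes from 3 to 4:
3-1-5-4: 8 + 8 + 3 = 19
3-2-5-4: 2 + 3 + 3 = 8
3-4: 5
3-5-4: 8 + 3 = 11
The minimum is 5.

5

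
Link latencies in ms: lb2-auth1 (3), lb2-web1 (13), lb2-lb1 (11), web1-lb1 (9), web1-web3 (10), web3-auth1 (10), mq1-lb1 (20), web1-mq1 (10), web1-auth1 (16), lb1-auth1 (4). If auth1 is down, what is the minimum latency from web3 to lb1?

19

Candidate routes:
web3-web1-mq1-lb1: 10 + 10 + 20 = 40
web3-web1-lb1: 10 + 9 = 19
web3-web1-lb2-lb1: 10 + 13 + 11 = 34
Best route has total 19 ms.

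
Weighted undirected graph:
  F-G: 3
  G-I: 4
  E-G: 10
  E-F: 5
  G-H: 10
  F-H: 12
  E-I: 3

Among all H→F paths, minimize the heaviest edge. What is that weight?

Routes from H to F:
H - G - F: max(10, 3) = 10
H - F: max(12) = 12
H - G - E - F: max(10, 10, 5) = 10
H - G - I - E - F: max(10, 4, 3, 5) = 10
Best route has worst link 10.

10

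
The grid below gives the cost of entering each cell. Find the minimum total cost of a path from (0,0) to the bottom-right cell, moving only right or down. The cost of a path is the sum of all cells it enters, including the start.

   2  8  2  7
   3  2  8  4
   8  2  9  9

Best path: [0,0] → [1,0] → [1,1] → [2,1] → [2,2] → [2,3]
Cost: 2 + 3 + 2 + 2 + 9 + 9 = 27

27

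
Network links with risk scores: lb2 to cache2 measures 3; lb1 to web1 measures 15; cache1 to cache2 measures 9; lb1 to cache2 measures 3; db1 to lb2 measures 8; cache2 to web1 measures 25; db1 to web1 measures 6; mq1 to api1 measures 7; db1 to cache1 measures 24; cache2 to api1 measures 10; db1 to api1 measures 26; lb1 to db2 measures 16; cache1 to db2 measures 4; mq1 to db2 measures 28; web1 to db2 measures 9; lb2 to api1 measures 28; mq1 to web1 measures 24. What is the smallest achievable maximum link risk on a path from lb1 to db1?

8

Comparing a few candidate routes:
lb1 -> cache2 -> cache1 -> db2 -> web1 -> db1: max(3, 9, 4, 9, 6) = 9
lb1 -> web1 -> db1: max(15, 6) = 15
lb1 -> cache2 -> lb2 -> db1: max(3, 3, 8) = 8
The minimum achievable maximum is 8.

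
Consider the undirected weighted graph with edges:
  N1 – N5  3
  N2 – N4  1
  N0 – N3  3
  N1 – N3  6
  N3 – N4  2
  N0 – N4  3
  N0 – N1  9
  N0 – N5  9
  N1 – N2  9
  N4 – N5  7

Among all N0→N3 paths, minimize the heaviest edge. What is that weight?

3

Comparing a few candidate routes:
N0 → N3: max(3) = 3
N0 → N4 → N5 → N1 → N3: max(3, 7, 3, 6) = 7
N0 → N4 → N3: max(3, 2) = 3
Smallest bottleneck: 3.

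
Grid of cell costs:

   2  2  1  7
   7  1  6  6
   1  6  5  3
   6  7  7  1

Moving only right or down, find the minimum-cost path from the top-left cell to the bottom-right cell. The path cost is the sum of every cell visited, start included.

Cheapest: r0c0 r0c1 r0c2 r1c2 r2c2 r2c3 r3c3
  2 + 2 + 1 + 6 + 5 + 3 + 1 = 20

20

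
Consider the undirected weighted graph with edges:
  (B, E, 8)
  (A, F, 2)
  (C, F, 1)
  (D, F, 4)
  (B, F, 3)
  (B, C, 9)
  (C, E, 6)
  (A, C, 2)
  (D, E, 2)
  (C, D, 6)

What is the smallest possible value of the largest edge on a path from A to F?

Some routes from A to F:
A-C-E-B-F: max(2, 6, 8, 3) = 8
A-F: max(2) = 2
A-C-D-E-B-F: max(2, 6, 2, 8, 3) = 8
A-C-D-F: max(2, 6, 4) = 6
A-C-F: max(2, 1) = 2
A-C-E-D-F: max(2, 6, 2, 4) = 6
The minimum achievable maximum is 2.

2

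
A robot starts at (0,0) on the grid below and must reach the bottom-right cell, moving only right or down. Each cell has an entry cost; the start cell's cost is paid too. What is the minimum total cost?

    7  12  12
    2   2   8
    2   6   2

Best path: [0,0]→[1,0]→[1,1]→[2,1]→[2,2]
Cost: 7 + 2 + 2 + 6 + 2 = 19

19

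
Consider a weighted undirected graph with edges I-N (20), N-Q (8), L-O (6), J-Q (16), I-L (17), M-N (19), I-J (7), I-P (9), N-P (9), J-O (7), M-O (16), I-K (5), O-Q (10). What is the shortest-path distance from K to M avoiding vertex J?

42

Some routes from K to M avoiding J:
K-I-P-N-Q-O-M: 5 + 9 + 9 + 8 + 10 + 16 = 57
K-I-N-M: 5 + 20 + 19 = 44
K-I-L-O-M: 5 + 17 + 6 + 16 = 44
K-I-N-Q-O-M: 5 + 20 + 8 + 10 + 16 = 59
K-I-P-N-M: 5 + 9 + 9 + 19 = 42
Shortest: 42.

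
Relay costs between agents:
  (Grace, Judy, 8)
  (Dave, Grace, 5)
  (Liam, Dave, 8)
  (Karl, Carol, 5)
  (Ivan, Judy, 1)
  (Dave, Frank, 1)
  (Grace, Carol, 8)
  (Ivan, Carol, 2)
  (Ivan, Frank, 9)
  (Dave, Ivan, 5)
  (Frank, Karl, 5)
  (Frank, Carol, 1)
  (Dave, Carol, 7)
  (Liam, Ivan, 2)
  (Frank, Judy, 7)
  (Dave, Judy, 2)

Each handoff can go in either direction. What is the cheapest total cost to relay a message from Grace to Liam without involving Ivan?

Some routes from Grace to Liam avoiding Ivan:
Grace - Carol - Dave - Liam: 8 + 7 + 8 = 23
Grace - Carol - Frank - Judy - Dave - Liam: 8 + 1 + 7 + 2 + 8 = 26
Grace - Dave - Liam: 5 + 8 = 13
Grace - Judy - Frank - Dave - Liam: 8 + 7 + 1 + 8 = 24
Grace - Judy - Dave - Liam: 8 + 2 + 8 = 18
Grace - Carol - Frank - Dave - Liam: 8 + 1 + 1 + 8 = 18
Shortest: 13.

13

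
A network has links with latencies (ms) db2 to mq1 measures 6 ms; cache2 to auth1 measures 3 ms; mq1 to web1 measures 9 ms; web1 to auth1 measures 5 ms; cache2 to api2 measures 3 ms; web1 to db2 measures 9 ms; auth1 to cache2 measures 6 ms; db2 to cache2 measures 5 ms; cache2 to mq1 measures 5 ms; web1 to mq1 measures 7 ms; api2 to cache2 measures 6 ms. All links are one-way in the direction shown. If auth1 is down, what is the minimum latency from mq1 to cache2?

Paths from mq1 to cache2 avoiding auth1:
mq1 -> web1 -> db2 -> cache2: 9 + 9 + 5 = 23
Best route has total 23 ms.

23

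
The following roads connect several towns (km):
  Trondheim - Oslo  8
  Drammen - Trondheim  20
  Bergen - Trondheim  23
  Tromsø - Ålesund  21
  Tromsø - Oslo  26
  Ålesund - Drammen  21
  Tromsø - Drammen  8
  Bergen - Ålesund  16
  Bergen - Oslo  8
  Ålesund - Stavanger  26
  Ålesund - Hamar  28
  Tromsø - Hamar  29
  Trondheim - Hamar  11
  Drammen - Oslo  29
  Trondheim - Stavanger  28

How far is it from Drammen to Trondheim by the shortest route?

20

A few of the Drammen→Trondheim routes:
Drammen → Tromsø → Oslo → Trondheim: 8 + 26 + 8 = 42
Drammen → Trondheim: 20
Drammen → Oslo → Trondheim: 29 + 8 = 37
Shortest: 20 km.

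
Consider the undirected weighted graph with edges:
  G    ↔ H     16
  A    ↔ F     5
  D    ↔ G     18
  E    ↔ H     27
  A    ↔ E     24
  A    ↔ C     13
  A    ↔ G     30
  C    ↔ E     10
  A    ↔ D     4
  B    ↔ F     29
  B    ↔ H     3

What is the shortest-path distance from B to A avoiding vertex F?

Paths from B to A avoiding F:
B -> H -> G -> D -> A: 3 + 16 + 18 + 4 = 41
B -> H -> E -> A: 3 + 27 + 24 = 54
B -> H -> E -> C -> A: 3 + 27 + 10 + 13 = 53
B -> H -> G -> A: 3 + 16 + 30 = 49
Best route has total 41.

41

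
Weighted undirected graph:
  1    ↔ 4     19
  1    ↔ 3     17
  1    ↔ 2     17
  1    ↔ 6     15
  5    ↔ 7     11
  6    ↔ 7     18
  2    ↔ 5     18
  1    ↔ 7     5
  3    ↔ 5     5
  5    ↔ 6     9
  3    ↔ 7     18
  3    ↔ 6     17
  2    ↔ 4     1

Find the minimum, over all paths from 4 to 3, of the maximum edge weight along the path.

17

Checking several routes:
4→2→1→3: max(1, 17, 17) = 17
4→2→5→6→3: max(1, 18, 9, 17) = 18
4→2→1→6→5→3: max(1, 17, 15, 9, 5) = 17
4→2→1→6→3: max(1, 17, 15, 17) = 17
4→2→1→7→5→6→3: max(1, 17, 5, 11, 9, 17) = 17
4→2→1→7→5→3: max(1, 17, 5, 11, 5) = 17
Smallest bottleneck: 17.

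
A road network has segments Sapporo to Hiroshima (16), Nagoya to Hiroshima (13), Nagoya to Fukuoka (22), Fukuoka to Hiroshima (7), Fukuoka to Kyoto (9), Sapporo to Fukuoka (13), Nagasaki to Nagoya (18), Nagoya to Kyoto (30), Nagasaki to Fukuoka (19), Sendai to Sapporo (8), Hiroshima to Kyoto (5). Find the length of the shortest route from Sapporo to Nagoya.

Checking several routes:
Sapporo → Fukuoka → Nagoya: 13 + 22 = 35
Sapporo → Hiroshima → Fukuoka → Nagoya: 16 + 7 + 22 = 45
Sapporo → Hiroshima → Nagoya: 16 + 13 = 29
Sapporo → Fukuoka → Hiroshima → Nagoya: 13 + 7 + 13 = 33
Sapporo → Fukuoka → Kyoto → Hiroshima → Nagoya: 13 + 9 + 5 + 13 = 40
The minimum is 29 km.

29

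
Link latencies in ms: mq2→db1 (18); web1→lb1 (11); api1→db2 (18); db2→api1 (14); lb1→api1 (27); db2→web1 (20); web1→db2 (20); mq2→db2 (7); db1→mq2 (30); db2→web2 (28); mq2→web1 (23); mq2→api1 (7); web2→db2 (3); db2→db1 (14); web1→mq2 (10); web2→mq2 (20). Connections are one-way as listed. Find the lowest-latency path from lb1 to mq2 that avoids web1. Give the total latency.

89

Candidate routes:
lb1 -> api1 -> db2 -> web2 -> mq2: 27 + 18 + 28 + 20 = 93
lb1 -> api1 -> db2 -> db1 -> mq2: 27 + 18 + 14 + 30 = 89
Shortest: 89 ms.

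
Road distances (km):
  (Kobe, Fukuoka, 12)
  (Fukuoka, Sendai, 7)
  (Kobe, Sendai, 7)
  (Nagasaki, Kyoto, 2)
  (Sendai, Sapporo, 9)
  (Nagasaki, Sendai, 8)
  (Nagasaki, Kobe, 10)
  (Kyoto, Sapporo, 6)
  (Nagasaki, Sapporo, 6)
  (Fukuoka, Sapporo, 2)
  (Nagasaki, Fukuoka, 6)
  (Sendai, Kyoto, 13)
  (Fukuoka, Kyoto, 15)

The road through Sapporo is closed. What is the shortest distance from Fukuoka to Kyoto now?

8

Some routes from Fukuoka to Kyoto avoiding Sapporo:
Fukuoka→Sendai→Kyoto: 7 + 13 = 20
Fukuoka→Kobe→Nagasaki→Kyoto: 12 + 10 + 2 = 24
Fukuoka→Kyoto: 15
Fukuoka→Sendai→Nagasaki→Kyoto: 7 + 8 + 2 = 17
Fukuoka→Nagasaki→Kyoto: 6 + 2 = 8
The minimum is 8 km.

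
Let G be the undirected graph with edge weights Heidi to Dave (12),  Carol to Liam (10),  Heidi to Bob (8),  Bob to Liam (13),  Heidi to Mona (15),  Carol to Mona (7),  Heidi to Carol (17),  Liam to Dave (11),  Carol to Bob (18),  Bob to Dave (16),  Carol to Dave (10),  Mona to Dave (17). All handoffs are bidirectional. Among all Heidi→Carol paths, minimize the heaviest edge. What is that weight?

A few of the Heidi→Carol routes:
Heidi → Mona → Carol: max(15, 7) = 15
Heidi → Dave → Liam → Carol: max(12, 11, 10) = 12
Heidi → Dave → Carol: max(12, 10) = 12
Heidi → Bob → Liam → Carol: max(8, 13, 10) = 13
Heidi → Bob → Liam → Dave → Carol: max(8, 13, 11, 10) = 13
Heidi → Dave → Bob → Liam → Carol: max(12, 16, 13, 10) = 16
Smallest bottleneck: 12.

12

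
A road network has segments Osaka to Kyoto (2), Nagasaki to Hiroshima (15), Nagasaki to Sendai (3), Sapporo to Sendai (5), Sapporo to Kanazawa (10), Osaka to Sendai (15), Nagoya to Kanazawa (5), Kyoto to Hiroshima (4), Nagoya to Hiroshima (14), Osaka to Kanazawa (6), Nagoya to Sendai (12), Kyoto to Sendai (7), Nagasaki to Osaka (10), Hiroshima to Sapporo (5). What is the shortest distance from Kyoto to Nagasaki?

Some routes from Kyoto to Nagasaki:
Kyoto-Hiroshima-Sapporo-Sendai-Nagasaki: 4 + 5 + 5 + 3 = 17
Kyoto-Sendai-Nagasaki: 7 + 3 = 10
Kyoto-Osaka-Nagasaki: 2 + 10 = 12
Shortest: 10.

10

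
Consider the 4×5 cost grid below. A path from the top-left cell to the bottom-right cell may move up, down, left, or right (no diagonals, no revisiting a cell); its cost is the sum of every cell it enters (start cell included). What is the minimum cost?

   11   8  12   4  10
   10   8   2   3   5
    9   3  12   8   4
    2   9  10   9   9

50

Cheapest: (0,0) → (0,1) → (1,1) → (1,2) → (1,3) → (1,4) → (2,4) → (3,4)
  11 + 8 + 8 + 2 + 3 + 5 + 4 + 9 = 50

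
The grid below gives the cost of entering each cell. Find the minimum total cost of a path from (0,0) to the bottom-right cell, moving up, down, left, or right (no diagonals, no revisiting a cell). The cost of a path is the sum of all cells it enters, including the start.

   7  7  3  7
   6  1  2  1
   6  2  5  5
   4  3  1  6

26

Best path: (0,0)→(1,0)→(1,1)→(2,1)→(3,1)→(3,2)→(3,3)
Cost: 7 + 6 + 1 + 2 + 3 + 1 + 6 = 26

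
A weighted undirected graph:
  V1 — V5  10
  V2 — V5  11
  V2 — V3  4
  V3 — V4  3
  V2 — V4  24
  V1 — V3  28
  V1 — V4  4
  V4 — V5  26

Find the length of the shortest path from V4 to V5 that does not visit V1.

Routes from V4 to V5 avoiding V1:
V4→V3→V2→V5: 3 + 4 + 11 = 18
V4→V5: 26
V4→V2→V5: 24 + 11 = 35
Shortest: 18.

18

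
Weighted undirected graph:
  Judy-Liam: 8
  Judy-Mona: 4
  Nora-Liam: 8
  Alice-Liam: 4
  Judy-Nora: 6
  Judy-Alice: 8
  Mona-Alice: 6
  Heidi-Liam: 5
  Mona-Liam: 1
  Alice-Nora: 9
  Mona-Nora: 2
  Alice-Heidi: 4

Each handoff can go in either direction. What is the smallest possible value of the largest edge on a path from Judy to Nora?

4

Checking several routes:
Judy-Mona-Alice-Liam-Nora: max(4, 6, 4, 8) = 8
Judy-Mona-Nora: max(4, 2) = 4
Judy-Nora: max(6) = 6
Judy-Liam-Heidi-Alice-Mona-Nora: max(8, 5, 4, 6, 2) = 8
Judy-Mona-Liam-Nora: max(4, 1, 8) = 8
Judy-Mona-Alice-Heidi-Liam-Nora: max(4, 6, 4, 5, 8) = 8
Smallest bottleneck: 4.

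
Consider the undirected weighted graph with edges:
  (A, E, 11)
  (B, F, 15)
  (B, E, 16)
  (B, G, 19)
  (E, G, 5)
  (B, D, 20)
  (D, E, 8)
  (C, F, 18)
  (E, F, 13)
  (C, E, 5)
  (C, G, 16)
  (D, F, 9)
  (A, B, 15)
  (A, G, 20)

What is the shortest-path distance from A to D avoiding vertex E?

Some routes from A to D avoiding E:
A → G → B → D: 20 + 19 + 20 = 59
A → B → F → D: 15 + 15 + 9 = 39
A → B → D: 15 + 20 = 35
Shortest: 35.

35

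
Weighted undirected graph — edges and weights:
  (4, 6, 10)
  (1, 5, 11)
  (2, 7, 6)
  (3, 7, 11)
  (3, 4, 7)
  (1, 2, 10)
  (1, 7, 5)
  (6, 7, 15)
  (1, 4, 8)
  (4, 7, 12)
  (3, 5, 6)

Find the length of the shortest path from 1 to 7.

5

Checking several routes:
1 - 7: 5
1 - 2 - 7: 10 + 6 = 16
1 - 4 - 7: 8 + 12 = 20
The minimum is 5.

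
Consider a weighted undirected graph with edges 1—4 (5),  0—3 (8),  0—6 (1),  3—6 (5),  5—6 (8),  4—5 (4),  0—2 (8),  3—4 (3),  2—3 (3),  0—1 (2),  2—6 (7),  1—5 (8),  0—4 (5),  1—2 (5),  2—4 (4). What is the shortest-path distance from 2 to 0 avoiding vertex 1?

8

Checking several routes:
2 -> 4 -> 0: 4 + 5 = 9
2 -> 6 -> 0: 7 + 1 = 8
2 -> 3 -> 0: 3 + 8 = 11
2 -> 0: 8
2 -> 3 -> 6 -> 0: 3 + 5 + 1 = 9
2 -> 3 -> 4 -> 0: 3 + 3 + 5 = 11
Shortest: 8.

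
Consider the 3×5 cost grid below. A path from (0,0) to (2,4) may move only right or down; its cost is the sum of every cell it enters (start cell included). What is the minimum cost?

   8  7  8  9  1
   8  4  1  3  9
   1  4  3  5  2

30

Path (0,0) → (0,1) → (1,1) → (1,2) → (1,3) → (2,3) → (2,4): 8 + 7 + 4 + 1 + 3 + 5 + 2 = 30.
(Top row then right column would cost 44.)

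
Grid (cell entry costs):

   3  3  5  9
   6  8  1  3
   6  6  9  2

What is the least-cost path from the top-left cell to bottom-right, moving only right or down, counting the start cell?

17

One optimal route is (0,0) -> (0,1) -> (0,2) -> (1,2) -> (1,3) -> (2,3).
Its cost is 3 + 3 + 5 + 1 + 3 + 2 = 17.
(Top row then right column would cost 25.)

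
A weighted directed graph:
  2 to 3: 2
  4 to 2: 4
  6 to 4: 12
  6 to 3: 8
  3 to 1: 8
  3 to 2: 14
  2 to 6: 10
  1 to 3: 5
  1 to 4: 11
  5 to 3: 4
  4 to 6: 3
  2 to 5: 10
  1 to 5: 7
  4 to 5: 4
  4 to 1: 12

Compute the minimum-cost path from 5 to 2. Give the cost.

18

Routes from 5 to 2:
5 → 3 → 2: 4 + 14 = 18
5 → 3 → 1 → 4 → 2: 4 + 8 + 11 + 4 = 27
Shortest: 18.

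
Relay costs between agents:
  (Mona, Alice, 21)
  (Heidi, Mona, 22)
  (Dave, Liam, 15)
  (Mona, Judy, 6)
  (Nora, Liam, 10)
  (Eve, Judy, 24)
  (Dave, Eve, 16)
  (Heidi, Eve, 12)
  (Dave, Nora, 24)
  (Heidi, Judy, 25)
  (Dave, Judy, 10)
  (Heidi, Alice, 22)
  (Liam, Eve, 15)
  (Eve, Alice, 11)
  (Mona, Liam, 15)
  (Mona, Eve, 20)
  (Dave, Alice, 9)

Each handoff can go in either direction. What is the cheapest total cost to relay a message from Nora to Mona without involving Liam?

40

Some routes from Nora to Mona avoiding Liam:
Nora - Dave - Alice - Mona: 24 + 9 + 21 = 54
Nora - Dave - Eve - Judy - Mona: 24 + 16 + 24 + 6 = 70
Nora - Dave - Judy - Mona: 24 + 10 + 6 = 40
Nora - Dave - Eve - Alice - Mona: 24 + 16 + 11 + 21 = 72
Nora - Dave - Eve - Mona: 24 + 16 + 20 = 60
Nora - Dave - Alice - Eve - Mona: 24 + 9 + 11 + 20 = 64
The minimum is 40.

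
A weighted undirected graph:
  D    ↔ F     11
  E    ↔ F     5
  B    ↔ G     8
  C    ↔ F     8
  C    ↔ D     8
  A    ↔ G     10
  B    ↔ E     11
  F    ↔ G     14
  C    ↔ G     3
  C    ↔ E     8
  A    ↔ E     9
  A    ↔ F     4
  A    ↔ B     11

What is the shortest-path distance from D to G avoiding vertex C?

A few of the D→G routes:
D→F→A→G: 11 + 4 + 10 = 25
D→F→G: 11 + 14 = 25
D→F→A→B→G: 11 + 4 + 11 + 8 = 34
D→F→E→B→G: 11 + 5 + 11 + 8 = 35
Shortest: 25.

25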